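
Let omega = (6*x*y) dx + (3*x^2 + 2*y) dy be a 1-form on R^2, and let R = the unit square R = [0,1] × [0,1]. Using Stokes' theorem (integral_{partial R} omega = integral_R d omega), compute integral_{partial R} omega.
integral_(partial R) omega = 0

Stokes: integral_partial_R omega = integral_R d omega with d omega = (∂Q/∂x - ∂P/∂y) dx ∧ dy.
  ∂Q/∂x = 6*x
  ∂P/∂y = 6*x
  integrand = ∂Q/∂x - ∂P/∂y = 0.
Integrating over R: integral_0^1 integral_0^1 (0) dx dy = 0.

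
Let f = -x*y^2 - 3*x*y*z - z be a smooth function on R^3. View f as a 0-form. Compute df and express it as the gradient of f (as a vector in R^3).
df = (y*(-y - 3*z)) dx + (x*(-2*y - 3*z)) dy + (-3*x*y - 1) dz; grad f = (y*(-y - 3*z), x*(-2*y - 3*z), -3*x*y - 1)

For a 0-form f, d f = (∂f/∂x) dx + (∂f/∂y) dy + (∂f/∂z) dz. The components of the vector representation are exactly the entries of grad f in Cartesian coordinates:
  ∂f/∂x = y*(-y - 3*z)
  ∂f/∂y = x*(-2*y - 3*z)
  ∂f/∂z = -3*x*y - 1.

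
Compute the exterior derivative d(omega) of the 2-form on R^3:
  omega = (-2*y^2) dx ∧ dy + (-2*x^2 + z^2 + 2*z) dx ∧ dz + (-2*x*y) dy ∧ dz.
d(omega) = (-2*y) dx ∧ dy ∧ dz

For a 2-form omega = sum_{i<j} g_{ij} dx_i ∧ dx_j, the exterior derivative is
  d(omega) = sum_{i<j} d(g_{ij}) ∧ dx_i ∧ dx_j = sum_{i<j, k} (∂g_{ij}/∂x_k) dx_k ∧ dx_i ∧ dx_j.
Expand each term, using dx_k ∧ dx_i ∧ dx_j = sgn(permutation) dx_{(a)} ∧ dx_{(b)} ∧ dx_{(c)} with (a < b < c) sorted:
  d(-2*x*y) includes (∂/∂x)(-2*x*y) dx = (-2*y) dx, which multiplied by dy ∧ dz gives (-2*y) dx ∧ dy ∧ dz
Collecting like 3-forms: d(omega) = (-2*y) dx ∧ dy ∧ dz.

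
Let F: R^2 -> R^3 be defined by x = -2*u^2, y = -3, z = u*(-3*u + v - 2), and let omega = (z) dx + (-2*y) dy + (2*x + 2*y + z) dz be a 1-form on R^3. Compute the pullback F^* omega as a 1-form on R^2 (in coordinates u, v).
F^* omega = (54*u^3 - 17*u^2*v + 34*u^2 + u*v^2 - 4*u*v + 40*u - 6*v + 12) du + (u*(-7*u^2 + u*v - 2*u - 6)) dv

Using F^*(f dg) = (f ∘ F) d(g ∘ F), substitute each coordinate x_i by F_i(u, v) in f_i, and replace dx_i by d F_i = (∂F_i/∂u) du + (∂F_i/∂v) dv.
  For the x component: f_1(F) = u*(-3*u + v - 2); d F_1 = (-4*u) du + (0) dv
  For the y component: f_2(F) = 6; d F_2 = (0) du + (0) dv
  For the z component: f_3(F) = -7*u^2 + u*v - 2*u - 6; d F_3 = (-6*u + v - 2) du + (u) dv
Combining and collecting du, dv coefficients:
  coeff of du: 54*u^3 - 17*u^2*v + 34*u^2 + u*v^2 - 4*u*v + 40*u - 6*v + 12
  coeff of dv: u*(-7*u^2 + u*v - 2*u - 6)
F^* omega = (54*u^3 - 17*u^2*v + 34*u^2 + u*v^2 - 4*u*v + 40*u - 6*v + 12) du + (u*(-7*u^2 + u*v - 2*u - 6)) dv.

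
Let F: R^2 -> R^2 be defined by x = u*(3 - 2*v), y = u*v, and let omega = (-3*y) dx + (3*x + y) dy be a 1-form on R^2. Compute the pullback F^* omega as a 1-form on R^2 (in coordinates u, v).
F^* omega = (u*v^2) du + (u^2*(v + 9)) dv

Using F^*(f dg) = (f ∘ F) d(g ∘ F), substitute each coordinate x_i by F_i(u, v) in f_i, and replace dx_i by d F_i = (∂F_i/∂u) du + (∂F_i/∂v) dv.
  For the x component: f_1(F) = -3*u*v; d F_1 = (3 - 2*v) du + (-2*u) dv
  For the y component: f_2(F) = u*(9 - 5*v); d F_2 = (v) du + (u) dv
Combining and collecting du, dv coefficients:
  coeff of du: u*v^2
  coeff of dv: u^2*(v + 9)
F^* omega = (u*v^2) du + (u^2*(v + 9)) dv.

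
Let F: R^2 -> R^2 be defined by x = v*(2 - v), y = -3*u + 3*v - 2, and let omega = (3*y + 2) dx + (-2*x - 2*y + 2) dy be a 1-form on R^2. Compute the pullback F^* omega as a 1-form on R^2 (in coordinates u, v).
F^* omega = (-18*u - 6*v^2 + 30*v - 18) du + (18*u*v - 12*v^2 - 4*v + 10) dv

Using F^*(f dg) = (f ∘ F) d(g ∘ F), substitute each coordinate x_i by F_i(u, v) in f_i, and replace dx_i by d F_i = (∂F_i/∂u) du + (∂F_i/∂v) dv.
  For the x component: f_1(F) = -9*u + 9*v - 4; d F_1 = (0) du + (2 - 2*v) dv
  For the y component: f_2(F) = 6*u + 2*v^2 - 10*v + 6; d F_2 = (-3) du + (3) dv
Combining and collecting du, dv coefficients:
  coeff of du: -18*u - 6*v^2 + 30*v - 18
  coeff of dv: 18*u*v - 12*v^2 - 4*v + 10
F^* omega = (-18*u - 6*v^2 + 30*v - 18) du + (18*u*v - 12*v^2 - 4*v + 10) dv.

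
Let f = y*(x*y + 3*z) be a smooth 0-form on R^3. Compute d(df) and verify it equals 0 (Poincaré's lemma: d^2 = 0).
d(df) = 0

Step 1: df = sum_i (∂f/∂x_i) dx_i = (y^2) dx + (2*x*y + 3*z) dy + (3*y) dz.
Step 2: Apply d again. Using the 1-form formula, the coefficient of dx ∧ dy in d(df) is ∂^2 f/∂x ∂y - ∂^2 f/∂y ∂x = (2*y) - (2*y) = 0 (equality of mixed partials for smooth f).
Similarly for dx ∧ dz and dy ∧ dz — all coefficients vanish. So d(df) = 0.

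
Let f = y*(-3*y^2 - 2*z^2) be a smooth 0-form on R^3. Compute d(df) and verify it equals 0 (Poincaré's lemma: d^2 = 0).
d(df) = 0

Step 1: df = sum_i (∂f/∂x_i) dx_i = (0) dx + (-9*y^2 - 2*z^2) dy + (-4*y*z) dz.
Step 2: Apply d again. Using the 1-form formula, the coefficient of dx ∧ dy in d(df) is ∂^2 f/∂x ∂y - ∂^2 f/∂y ∂x = (0) - (0) = 0 (equality of mixed partials for smooth f).
Similarly for dx ∧ dz and dy ∧ dz — all coefficients vanish. So d(df) = 0.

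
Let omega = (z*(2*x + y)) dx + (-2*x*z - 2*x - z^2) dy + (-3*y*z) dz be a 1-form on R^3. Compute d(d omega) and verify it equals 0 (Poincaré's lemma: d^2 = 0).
d(d omega) = 0

Step 1: d omega = sum_{i<j} (∂f_j/∂x_i - ∂f_i/∂x_j) dx_i ∧ dx_j:
  coeff of dx ∧ dy: -3*z - 2
  coeff of dx ∧ dz: -2*x - y
  coeff of dy ∧ dz: 2*x - z
Step 2: Apply d again to each 2-form coefficient. The only possible 3-form in R^3 is dx ∧ dy ∧ dz, with coefficient
  ∂(coeff of dy∧dz)/∂x - ∂(coeff of dx∧dz)/∂y + ∂(coeff of dx∧dy)/∂z
  = ∂/∂x (2*x - z) - ∂/∂y (-2*x - y) + ∂/∂z (-3*z - 2).
Each of these terms simplifies to sums of mixed partials that cancel in pairs. The result is 0 (by equality of mixed partials for smooth functions — Schwarz / Clairaut).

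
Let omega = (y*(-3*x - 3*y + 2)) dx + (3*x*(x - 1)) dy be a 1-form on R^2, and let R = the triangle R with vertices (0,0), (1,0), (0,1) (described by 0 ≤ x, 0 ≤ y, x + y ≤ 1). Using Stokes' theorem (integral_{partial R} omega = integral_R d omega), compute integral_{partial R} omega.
integral_(partial R) omega = 0

Stokes: integral_partial_R omega = integral_R d omega with d omega = (∂Q/∂x - ∂P/∂y) dx ∧ dy.
  ∂Q/∂x = 6*x - 3
  ∂P/∂y = -3*x - 6*y + 2
  integrand = ∂Q/∂x - ∂P/∂y = 9*x + 6*y - 5.
Integrating over R: integral_0^1 integral_0^{1-x} (9*x + 6*y - 5) dy dx = 0.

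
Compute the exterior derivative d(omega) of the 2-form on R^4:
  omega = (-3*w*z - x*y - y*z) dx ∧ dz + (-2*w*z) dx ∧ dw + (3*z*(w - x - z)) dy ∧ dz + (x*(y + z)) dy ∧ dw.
d(omega) = (x - 2*z) dx ∧ dy ∧ dz + (2*w - 3*z) dx ∧ dz ∧ dw + (-x + 3*z) dy ∧ dz ∧ dw + (y + z) dx ∧ dy ∧ dw

For a 2-form omega = sum_{i<j} g_{ij} dx_i ∧ dx_j, the exterior derivative is
  d(omega) = sum_{i<j} d(g_{ij}) ∧ dx_i ∧ dx_j = sum_{i<j, k} (∂g_{ij}/∂x_k) dx_k ∧ dx_i ∧ dx_j.
Expand each term, using dx_k ∧ dx_i ∧ dx_j = sgn(permutation) dx_{(a)} ∧ dx_{(b)} ∧ dx_{(c)} with (a < b < c) sorted:
  d(-3*w*z - x*y - y*z) includes (∂/∂y)(-3*w*z - x*y - y*z) dy = (-x - z) dy, which multiplied by dx ∧ dz gives (x + z) dx ∧ dy ∧ dz
  d(-3*w*z - x*y - y*z) includes (∂/∂w)(-3*w*z - x*y - y*z) dw = (-3*z) dw, which multiplied by dx ∧ dz gives (-3*z) dx ∧ dz ∧ dw
  d(-2*w*z) includes (∂/∂z)(-2*w*z) dz = (-2*w) dz, which multiplied by dx ∧ dw gives (2*w) dx ∧ dz ∧ dw
  d(3*z*(w - x - z)) includes (∂/∂x)(3*z*(w - x - z)) dx = (-3*z) dx, which multiplied by dy ∧ dz gives (-3*z) dx ∧ dy ∧ dz
  d(3*z*(w - x - z)) includes (∂/∂w)(3*z*(w - x - z)) dw = (3*z) dw, which multiplied by dy ∧ dz gives (3*z) dy ∧ dz ∧ dw
  d(x*(y + z)) includes (∂/∂x)(x*(y + z)) dx = (y + z) dx, which multiplied by dy ∧ dw gives (y + z) dx ∧ dy ∧ dw
  d(x*(y + z)) includes (∂/∂z)(x*(y + z)) dz = (x) dz, which multiplied by dy ∧ dw gives (-x) dy ∧ dz ∧ dw
Collecting like 3-forms: d(omega) = (x - 2*z) dx ∧ dy ∧ dz + (2*w - 3*z) dx ∧ dz ∧ dw + (-x + 3*z) dy ∧ dz ∧ dw + (y + z) dx ∧ dy ∧ dw.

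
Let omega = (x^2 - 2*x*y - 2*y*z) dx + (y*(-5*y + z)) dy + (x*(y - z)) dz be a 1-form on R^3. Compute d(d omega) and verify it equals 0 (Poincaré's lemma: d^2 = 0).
d(d omega) = 0

Step 1: d omega = sum_{i<j} (∂f_j/∂x_i - ∂f_i/∂x_j) dx_i ∧ dx_j:
  coeff of dx ∧ dy: 2*x + 2*z
  coeff of dx ∧ dz: 3*y - z
  coeff of dy ∧ dz: x - y
Step 2: Apply d again to each 2-form coefficient. The only possible 3-form in R^3 is dx ∧ dy ∧ dz, with coefficient
  ∂(coeff of dy∧dz)/∂x - ∂(coeff of dx∧dz)/∂y + ∂(coeff of dx∧dy)/∂z
  = ∂/∂x (x - y) - ∂/∂y (3*y - z) + ∂/∂z (2*x + 2*z).
Each of these terms simplifies to sums of mixed partials that cancel in pairs. The result is 0 (by equality of mixed partials for smooth functions — Schwarz / Clairaut).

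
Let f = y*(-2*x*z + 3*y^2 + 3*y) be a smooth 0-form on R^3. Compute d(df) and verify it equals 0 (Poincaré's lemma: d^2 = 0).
d(df) = 0

Step 1: df = sum_i (∂f/∂x_i) dx_i = (-2*y*z) dx + (-2*x*z + 9*y^2 + 6*y) dy + (-2*x*y) dz.
Step 2: Apply d again. Using the 1-form formula, the coefficient of dx ∧ dy in d(df) is ∂^2 f/∂x ∂y - ∂^2 f/∂y ∂x = (-2*z) - (-2*z) = 0 (equality of mixed partials for smooth f).
Similarly for dx ∧ dz and dy ∧ dz — all coefficients vanish. So d(df) = 0.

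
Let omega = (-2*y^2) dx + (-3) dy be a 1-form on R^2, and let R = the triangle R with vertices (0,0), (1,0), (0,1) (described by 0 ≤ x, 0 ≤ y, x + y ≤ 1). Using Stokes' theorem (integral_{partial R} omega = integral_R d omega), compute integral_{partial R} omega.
integral_(partial R) omega = 2/3

Stokes: integral_partial_R omega = integral_R d omega with d omega = (∂Q/∂x - ∂P/∂y) dx ∧ dy.
  ∂Q/∂x = 0
  ∂P/∂y = -4*y
  integrand = ∂Q/∂x - ∂P/∂y = 4*y.
Integrating over R: integral_0^1 integral_0^{1-x} (4*y) dy dx = 2/3.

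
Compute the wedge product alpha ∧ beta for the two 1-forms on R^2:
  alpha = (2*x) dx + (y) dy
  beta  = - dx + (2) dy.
alpha ∧ beta = (4*x + y) dx ∧ dy

Distribute the wedge, using dx_i ∧ dx_j = -dx_j ∧ dx_i and dx_i ∧ dx_i = 0. For each pair (i, j) with i < j, the coefficient of dx_i ∧ dx_j in alpha ∧ beta is (alpha_i * beta_j - alpha_j * beta_i). Collecting: alpha ∧ beta = (4*x + y) dx ∧ dy.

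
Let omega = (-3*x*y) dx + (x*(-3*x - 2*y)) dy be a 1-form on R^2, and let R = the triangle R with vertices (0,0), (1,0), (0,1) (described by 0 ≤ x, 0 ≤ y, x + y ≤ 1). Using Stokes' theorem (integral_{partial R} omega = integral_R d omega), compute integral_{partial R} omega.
integral_(partial R) omega = -5/6

Stokes: integral_partial_R omega = integral_R d omega with d omega = (∂Q/∂x - ∂P/∂y) dx ∧ dy.
  ∂Q/∂x = -6*x - 2*y
  ∂P/∂y = -3*x
  integrand = ∂Q/∂x - ∂P/∂y = -3*x - 2*y.
Integrating over R: integral_0^1 integral_0^{1-x} (-3*x - 2*y) dy dx = -5/6.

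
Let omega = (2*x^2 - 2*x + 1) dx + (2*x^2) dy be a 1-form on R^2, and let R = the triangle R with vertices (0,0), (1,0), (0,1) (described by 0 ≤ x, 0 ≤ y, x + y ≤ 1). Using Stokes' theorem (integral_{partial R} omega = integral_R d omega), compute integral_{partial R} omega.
integral_(partial R) omega = 2/3

Stokes: integral_partial_R omega = integral_R d omega with d omega = (∂Q/∂x - ∂P/∂y) dx ∧ dy.
  ∂Q/∂x = 4*x
  ∂P/∂y = 0
  integrand = ∂Q/∂x - ∂P/∂y = 4*x.
Integrating over R: integral_0^1 integral_0^{1-x} (4*x) dy dx = 2/3.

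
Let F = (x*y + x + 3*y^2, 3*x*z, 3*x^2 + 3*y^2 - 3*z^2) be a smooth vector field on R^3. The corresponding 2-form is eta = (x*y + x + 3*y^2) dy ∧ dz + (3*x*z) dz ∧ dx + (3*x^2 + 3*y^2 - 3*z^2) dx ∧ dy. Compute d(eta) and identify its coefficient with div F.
d(eta) = (y - 6*z + 1) dx ∧ dy ∧ dz; div F = y - 6*z + 1

For a 2-form in R^3 of the form above, applying d gives a 3-form with coefficient ∂P/∂x + ∂Q/∂y + ∂R/∂z:
  ∂P/∂x = y + 1
  ∂Q/∂y = 0
  ∂R/∂z = -6*z
Sum = y - 6*z + 1, which is exactly div F.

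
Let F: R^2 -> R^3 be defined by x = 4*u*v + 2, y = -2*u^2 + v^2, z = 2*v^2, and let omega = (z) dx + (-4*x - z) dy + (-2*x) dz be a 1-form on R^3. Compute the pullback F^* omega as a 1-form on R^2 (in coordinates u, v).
F^* omega = (64*u^2*v + 8*u*v^2 + 32*u + 8*v^3) du + (4*v*(-14*u*v - v^2 - 8)) dv

Using F^*(f dg) = (f ∘ F) d(g ∘ F), substitute each coordinate x_i by F_i(u, v) in f_i, and replace dx_i by d F_i = (∂F_i/∂u) du + (∂F_i/∂v) dv.
  For the x component: f_1(F) = 2*v^2; d F_1 = (4*v) du + (4*u) dv
  For the y component: f_2(F) = -16*u*v - 2*v^2 - 8; d F_2 = (-4*u) du + (2*v) dv
  For the z component: f_3(F) = -8*u*v - 4; d F_3 = (0) du + (4*v) dv
Combining and collecting du, dv coefficients:
  coeff of du: 64*u^2*v + 8*u*v^2 + 32*u + 8*v^3
  coeff of dv: 4*v*(-14*u*v - v^2 - 8)
F^* omega = (64*u^2*v + 8*u*v^2 + 32*u + 8*v^3) du + (4*v*(-14*u*v - v^2 - 8)) dv.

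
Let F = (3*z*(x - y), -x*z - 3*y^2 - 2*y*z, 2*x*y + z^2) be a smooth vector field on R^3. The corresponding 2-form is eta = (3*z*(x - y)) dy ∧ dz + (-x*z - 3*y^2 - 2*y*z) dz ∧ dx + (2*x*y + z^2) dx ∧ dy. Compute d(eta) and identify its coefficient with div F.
d(eta) = (-6*y + 3*z) dx ∧ dy ∧ dz; div F = -6*y + 3*z

For a 2-form in R^3 of the form above, applying d gives a 3-form with coefficient ∂P/∂x + ∂Q/∂y + ∂R/∂z:
  ∂P/∂x = 3*z
  ∂Q/∂y = -6*y - 2*z
  ∂R/∂z = 2*z
Sum = -6*y + 3*z, which is exactly div F.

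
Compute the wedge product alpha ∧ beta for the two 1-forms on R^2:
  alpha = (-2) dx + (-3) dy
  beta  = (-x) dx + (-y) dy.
alpha ∧ beta = (-3*x + 2*y) dx ∧ dy

Distribute the wedge, using dx_i ∧ dx_j = -dx_j ∧ dx_i and dx_i ∧ dx_i = 0. For each pair (i, j) with i < j, the coefficient of dx_i ∧ dx_j in alpha ∧ beta is (alpha_i * beta_j - alpha_j * beta_i). Collecting: alpha ∧ beta = (-3*x + 2*y) dx ∧ dy.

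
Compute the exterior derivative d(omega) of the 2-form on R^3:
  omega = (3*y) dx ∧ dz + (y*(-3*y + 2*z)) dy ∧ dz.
d(omega) = (-3) dx ∧ dy ∧ dz

For a 2-form omega = sum_{i<j} g_{ij} dx_i ∧ dx_j, the exterior derivative is
  d(omega) = sum_{i<j} d(g_{ij}) ∧ dx_i ∧ dx_j = sum_{i<j, k} (∂g_{ij}/∂x_k) dx_k ∧ dx_i ∧ dx_j.
Expand each term, using dx_k ∧ dx_i ∧ dx_j = sgn(permutation) dx_{(a)} ∧ dx_{(b)} ∧ dx_{(c)} with (a < b < c) sorted:
  d(3*y) includes (∂/∂y)(3*y) dy = (3) dy, which multiplied by dx ∧ dz gives (-3) dx ∧ dy ∧ dz
Collecting like 3-forms: d(omega) = (-3) dx ∧ dy ∧ dz.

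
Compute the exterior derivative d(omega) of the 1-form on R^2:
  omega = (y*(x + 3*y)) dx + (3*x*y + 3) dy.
d(omega) = (-x - 3*y) dx ∧ dy

For a 1-form omega = sum_i f_i dx_i, the exterior derivative is
  d(omega) = sum_{i < j} (∂f_j/∂x_i - ∂f_i/∂x_j) dx_i ∧ dx_j.
  coefficient of dx ∧ dy: ∂f_2/∂x - ∂f_1/∂y = ∂(3*x*y + 3)/∂x - ∂(y*(x + 3*y))/∂y = -x - 3*y
Assembling: d(omega) = (-x - 3*y) dx ∧ dy.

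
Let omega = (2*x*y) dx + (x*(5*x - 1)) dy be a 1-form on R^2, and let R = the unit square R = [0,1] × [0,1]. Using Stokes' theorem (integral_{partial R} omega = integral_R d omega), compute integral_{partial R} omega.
integral_(partial R) omega = 3

Stokes: integral_partial_R omega = integral_R d omega with d omega = (∂Q/∂x - ∂P/∂y) dx ∧ dy.
  ∂Q/∂x = 10*x - 1
  ∂P/∂y = 2*x
  integrand = ∂Q/∂x - ∂P/∂y = 8*x - 1.
Integrating over R: integral_0^1 integral_0^1 (8*x - 1) dx dy = 3.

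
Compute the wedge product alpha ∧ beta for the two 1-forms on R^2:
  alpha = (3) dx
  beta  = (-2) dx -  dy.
alpha ∧ beta = (-3) dx ∧ dy

Distribute the wedge, using dx_i ∧ dx_j = -dx_j ∧ dx_i and dx_i ∧ dx_i = 0. For each pair (i, j) with i < j, the coefficient of dx_i ∧ dx_j in alpha ∧ beta is (alpha_i * beta_j - alpha_j * beta_i). Collecting: alpha ∧ beta = (-3) dx ∧ dy.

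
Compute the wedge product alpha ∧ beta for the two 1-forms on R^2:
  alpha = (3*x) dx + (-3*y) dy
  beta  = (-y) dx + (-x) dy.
alpha ∧ beta = (-3*x^2 - 3*y^2) dx ∧ dy

Distribute the wedge, using dx_i ∧ dx_j = -dx_j ∧ dx_i and dx_i ∧ dx_i = 0. For each pair (i, j) with i < j, the coefficient of dx_i ∧ dx_j in alpha ∧ beta is (alpha_i * beta_j - alpha_j * beta_i). Collecting: alpha ∧ beta = (-3*x^2 - 3*y^2) dx ∧ dy.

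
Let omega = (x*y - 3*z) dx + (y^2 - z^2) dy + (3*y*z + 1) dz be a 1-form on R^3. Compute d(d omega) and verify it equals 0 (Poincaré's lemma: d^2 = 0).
d(d omega) = 0

Step 1: d omega = sum_{i<j} (∂f_j/∂x_i - ∂f_i/∂x_j) dx_i ∧ dx_j:
  coeff of dx ∧ dy: -x
  coeff of dx ∧ dz: 3
  coeff of dy ∧ dz: 5*z
Step 2: Apply d again to each 2-form coefficient. The only possible 3-form in R^3 is dx ∧ dy ∧ dz, with coefficient
  ∂(coeff of dy∧dz)/∂x - ∂(coeff of dx∧dz)/∂y + ∂(coeff of dx∧dy)/∂z
  = ∂/∂x (5*z) - ∂/∂y (3) + ∂/∂z (-x).
Each of these terms simplifies to sums of mixed partials that cancel in pairs. The result is 0 (by equality of mixed partials for smooth functions — Schwarz / Clairaut).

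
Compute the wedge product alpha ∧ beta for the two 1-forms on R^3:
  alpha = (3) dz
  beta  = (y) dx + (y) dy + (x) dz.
alpha ∧ beta = (-3*y) dx ∧ dz + (-3*y) dy ∧ dz

Distribute the wedge, using dx_i ∧ dx_j = -dx_j ∧ dx_i and dx_i ∧ dx_i = 0. For each pair (i, j) with i < j, the coefficient of dx_i ∧ dx_j in alpha ∧ beta is (alpha_i * beta_j - alpha_j * beta_i). Collecting: alpha ∧ beta = (-3*y) dx ∧ dz + (-3*y) dy ∧ dz.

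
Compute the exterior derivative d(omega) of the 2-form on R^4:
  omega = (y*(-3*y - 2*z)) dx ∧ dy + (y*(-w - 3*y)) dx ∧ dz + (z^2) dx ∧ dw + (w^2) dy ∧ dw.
d(omega) = (w + 4*y) dx ∧ dy ∧ dz + (-y - 2*z) dx ∧ dz ∧ dw

For a 2-form omega = sum_{i<j} g_{ij} dx_i ∧ dx_j, the exterior derivative is
  d(omega) = sum_{i<j} d(g_{ij}) ∧ dx_i ∧ dx_j = sum_{i<j, k} (∂g_{ij}/∂x_k) dx_k ∧ dx_i ∧ dx_j.
Expand each term, using dx_k ∧ dx_i ∧ dx_j = sgn(permutation) dx_{(a)} ∧ dx_{(b)} ∧ dx_{(c)} with (a < b < c) sorted:
  d(y*(-3*y - 2*z)) includes (∂/∂z)(y*(-3*y - 2*z)) dz = (-2*y) dz, which multiplied by dx ∧ dy gives (-2*y) dx ∧ dy ∧ dz
  d(y*(-w - 3*y)) includes (∂/∂y)(y*(-w - 3*y)) dy = (-w - 6*y) dy, which multiplied by dx ∧ dz gives (w + 6*y) dx ∧ dy ∧ dz
  d(y*(-w - 3*y)) includes (∂/∂w)(y*(-w - 3*y)) dw = (-y) dw, which multiplied by dx ∧ dz gives (-y) dx ∧ dz ∧ dw
  d(z^2) includes (∂/∂z)(z^2) dz = (2*z) dz, which multiplied by dx ∧ dw gives (-2*z) dx ∧ dz ∧ dw
Collecting like 3-forms: d(omega) = (w + 4*y) dx ∧ dy ∧ dz + (-y - 2*z) dx ∧ dz ∧ dw.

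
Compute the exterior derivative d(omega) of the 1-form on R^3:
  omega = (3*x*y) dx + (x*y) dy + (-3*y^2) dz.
d(omega) = (-3*x + y) dx ∧ dy + (-6*y) dy ∧ dz

For a 1-form omega = sum_i f_i dx_i, the exterior derivative is
  d(omega) = sum_{i < j} (∂f_j/∂x_i - ∂f_i/∂x_j) dx_i ∧ dx_j.
  coefficient of dx ∧ dy: ∂f_2/∂x - ∂f_1/∂y = ∂(x*y)/∂x - ∂(3*x*y)/∂y = -3*x + y
  coefficient of dy ∧ dz: ∂f_3/∂y - ∂f_2/∂z = ∂(-3*y^2)/∂y - ∂(x*y)/∂z = -6*y
Assembling: d(omega) = (-3*x + y) dx ∧ dy + (-6*y) dy ∧ dz.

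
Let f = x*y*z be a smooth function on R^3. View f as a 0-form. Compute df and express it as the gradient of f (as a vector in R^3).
df = (y*z) dx + (x*z) dy + (x*y) dz; grad f = (y*z, x*z, x*y)

For a 0-form f, d f = (∂f/∂x) dx + (∂f/∂y) dy + (∂f/∂z) dz. The components of the vector representation are exactly the entries of grad f in Cartesian coordinates:
  ∂f/∂x = y*z
  ∂f/∂y = x*z
  ∂f/∂z = x*y.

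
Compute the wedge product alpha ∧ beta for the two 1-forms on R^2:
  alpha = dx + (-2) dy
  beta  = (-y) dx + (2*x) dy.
alpha ∧ beta = (2*x - 2*y) dx ∧ dy

Distribute the wedge, using dx_i ∧ dx_j = -dx_j ∧ dx_i and dx_i ∧ dx_i = 0. For each pair (i, j) with i < j, the coefficient of dx_i ∧ dx_j in alpha ∧ beta is (alpha_i * beta_j - alpha_j * beta_i). Collecting: alpha ∧ beta = (2*x - 2*y) dx ∧ dy.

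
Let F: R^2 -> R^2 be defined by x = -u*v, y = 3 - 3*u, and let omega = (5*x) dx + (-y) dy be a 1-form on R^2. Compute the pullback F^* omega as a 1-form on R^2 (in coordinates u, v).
F^* omega = (5*u*v^2 - 9*u + 9) du + (5*u^2*v) dv

Using F^*(f dg) = (f ∘ F) d(g ∘ F), substitute each coordinate x_i by F_i(u, v) in f_i, and replace dx_i by d F_i = (∂F_i/∂u) du + (∂F_i/∂v) dv.
  For the x component: f_1(F) = -5*u*v; d F_1 = (-v) du + (-u) dv
  For the y component: f_2(F) = 3*u - 3; d F_2 = (-3) du + (0) dv
Combining and collecting du, dv coefficients:
  coeff of du: 5*u*v^2 - 9*u + 9
  coeff of dv: 5*u^2*v
F^* omega = (5*u*v^2 - 9*u + 9) du + (5*u^2*v) dv.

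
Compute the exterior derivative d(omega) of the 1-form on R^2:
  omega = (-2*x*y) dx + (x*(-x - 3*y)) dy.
d(omega) = (-3*y) dx ∧ dy

For a 1-form omega = sum_i f_i dx_i, the exterior derivative is
  d(omega) = sum_{i < j} (∂f_j/∂x_i - ∂f_i/∂x_j) dx_i ∧ dx_j.
  coefficient of dx ∧ dy: ∂f_2/∂x - ∂f_1/∂y = ∂(x*(-x - 3*y))/∂x - ∂(-2*x*y)/∂y = -3*y
Assembling: d(omega) = (-3*y) dx ∧ dy.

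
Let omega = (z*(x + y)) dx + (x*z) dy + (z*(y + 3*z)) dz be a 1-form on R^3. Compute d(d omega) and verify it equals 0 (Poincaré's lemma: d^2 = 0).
d(d omega) = 0

Step 1: d omega = sum_{i<j} (∂f_j/∂x_i - ∂f_i/∂x_j) dx_i ∧ dx_j:
  coeff of dx ∧ dy: 0
  coeff of dx ∧ dz: -x - y
  coeff of dy ∧ dz: -x + z
Step 2: Apply d again to each 2-form coefficient. The only possible 3-form in R^3 is dx ∧ dy ∧ dz, with coefficient
  ∂(coeff of dy∧dz)/∂x - ∂(coeff of dx∧dz)/∂y + ∂(coeff of dx∧dy)/∂z
  = ∂/∂x (-x + z) - ∂/∂y (-x - y) + ∂/∂z (0).
Each of these terms simplifies to sums of mixed partials that cancel in pairs. The result is 0 (by equality of mixed partials for smooth functions — Schwarz / Clairaut).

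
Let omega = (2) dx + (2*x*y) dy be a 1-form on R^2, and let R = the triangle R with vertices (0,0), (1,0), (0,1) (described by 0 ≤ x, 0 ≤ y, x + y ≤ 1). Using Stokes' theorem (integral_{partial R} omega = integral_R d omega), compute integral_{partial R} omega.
integral_(partial R) omega = 1/3

Stokes: integral_partial_R omega = integral_R d omega with d omega = (∂Q/∂x - ∂P/∂y) dx ∧ dy.
  ∂Q/∂x = 2*y
  ∂P/∂y = 0
  integrand = ∂Q/∂x - ∂P/∂y = 2*y.
Integrating over R: integral_0^1 integral_0^{1-x} (2*y) dy dx = 1/3.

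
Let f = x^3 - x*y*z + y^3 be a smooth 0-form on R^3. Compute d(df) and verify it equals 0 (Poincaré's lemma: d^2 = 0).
d(df) = 0

Step 1: df = sum_i (∂f/∂x_i) dx_i = (3*x^2 - y*z) dx + (-x*z + 3*y^2) dy + (-x*y) dz.
Step 2: Apply d again. Using the 1-form formula, the coefficient of dx ∧ dy in d(df) is ∂^2 f/∂x ∂y - ∂^2 f/∂y ∂x = (-z) - (-z) = 0 (equality of mixed partials for smooth f).
Similarly for dx ∧ dz and dy ∧ dz — all coefficients vanish. So d(df) = 0.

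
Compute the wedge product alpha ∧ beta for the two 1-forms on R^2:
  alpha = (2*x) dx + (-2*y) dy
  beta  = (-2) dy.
alpha ∧ beta = (-4*x) dx ∧ dy

Distribute the wedge, using dx_i ∧ dx_j = -dx_j ∧ dx_i and dx_i ∧ dx_i = 0. For each pair (i, j) with i < j, the coefficient of dx_i ∧ dx_j in alpha ∧ beta is (alpha_i * beta_j - alpha_j * beta_i). Collecting: alpha ∧ beta = (-4*x) dx ∧ dy.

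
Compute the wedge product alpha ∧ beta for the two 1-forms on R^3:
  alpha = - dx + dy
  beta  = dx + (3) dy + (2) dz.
alpha ∧ beta = (-4) dx ∧ dy + (-2) dx ∧ dz + (2) dy ∧ dz

Distribute the wedge, using dx_i ∧ dx_j = -dx_j ∧ dx_i and dx_i ∧ dx_i = 0. For each pair (i, j) with i < j, the coefficient of dx_i ∧ dx_j in alpha ∧ beta is (alpha_i * beta_j - alpha_j * beta_i). Collecting: alpha ∧ beta = (-4) dx ∧ dy + (-2) dx ∧ dz + (2) dy ∧ dz.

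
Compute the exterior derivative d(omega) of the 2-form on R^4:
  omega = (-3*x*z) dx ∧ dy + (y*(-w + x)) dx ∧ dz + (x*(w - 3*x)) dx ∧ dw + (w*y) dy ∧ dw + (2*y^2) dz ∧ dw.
d(omega) = (w - 4*x) dx ∧ dy ∧ dz + (-y) dx ∧ dz ∧ dw + (4*y) dy ∧ dz ∧ dw

For a 2-form omega = sum_{i<j} g_{ij} dx_i ∧ dx_j, the exterior derivative is
  d(omega) = sum_{i<j} d(g_{ij}) ∧ dx_i ∧ dx_j = sum_{i<j, k} (∂g_{ij}/∂x_k) dx_k ∧ dx_i ∧ dx_j.
Expand each term, using dx_k ∧ dx_i ∧ dx_j = sgn(permutation) dx_{(a)} ∧ dx_{(b)} ∧ dx_{(c)} with (a < b < c) sorted:
  d(-3*x*z) includes (∂/∂z)(-3*x*z) dz = (-3*x) dz, which multiplied by dx ∧ dy gives (-3*x) dx ∧ dy ∧ dz
  d(y*(-w + x)) includes (∂/∂y)(y*(-w + x)) dy = (-w + x) dy, which multiplied by dx ∧ dz gives (w - x) dx ∧ dy ∧ dz
  d(y*(-w + x)) includes (∂/∂w)(y*(-w + x)) dw = (-y) dw, which multiplied by dx ∧ dz gives (-y) dx ∧ dz ∧ dw
  d(2*y^2) includes (∂/∂y)(2*y^2) dy = (4*y) dy, which multiplied by dz ∧ dw gives (4*y) dy ∧ dz ∧ dw
Collecting like 3-forms: d(omega) = (w - 4*x) dx ∧ dy ∧ dz + (-y) dx ∧ dz ∧ dw + (4*y) dy ∧ dz ∧ dw.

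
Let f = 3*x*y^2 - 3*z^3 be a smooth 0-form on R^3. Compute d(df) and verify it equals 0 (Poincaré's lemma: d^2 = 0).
d(df) = 0

Step 1: df = sum_i (∂f/∂x_i) dx_i = (3*y^2) dx + (6*x*y) dy + (-9*z^2) dz.
Step 2: Apply d again. Using the 1-form formula, the coefficient of dx ∧ dy in d(df) is ∂^2 f/∂x ∂y - ∂^2 f/∂y ∂x = (6*y) - (6*y) = 0 (equality of mixed partials for smooth f).
Similarly for dx ∧ dz and dy ∧ dz — all coefficients vanish. So d(df) = 0.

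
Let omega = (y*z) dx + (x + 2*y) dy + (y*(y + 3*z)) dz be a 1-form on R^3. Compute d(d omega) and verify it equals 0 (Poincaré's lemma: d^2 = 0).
d(d omega) = 0

Step 1: d omega = sum_{i<j} (∂f_j/∂x_i - ∂f_i/∂x_j) dx_i ∧ dx_j:
  coeff of dx ∧ dy: 1 - z
  coeff of dx ∧ dz: -y
  coeff of dy ∧ dz: 2*y + 3*z
Step 2: Apply d again to each 2-form coefficient. The only possible 3-form in R^3 is dx ∧ dy ∧ dz, with coefficient
  ∂(coeff of dy∧dz)/∂x - ∂(coeff of dx∧dz)/∂y + ∂(coeff of dx∧dy)/∂z
  = ∂/∂x (2*y + 3*z) - ∂/∂y (-y) + ∂/∂z (1 - z).
Each of these terms simplifies to sums of mixed partials that cancel in pairs. The result is 0 (by equality of mixed partials for smooth functions — Schwarz / Clairaut).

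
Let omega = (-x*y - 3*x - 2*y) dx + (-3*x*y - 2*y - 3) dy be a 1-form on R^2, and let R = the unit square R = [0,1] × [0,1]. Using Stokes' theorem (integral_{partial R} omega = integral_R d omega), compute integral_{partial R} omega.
integral_(partial R) omega = 1

Stokes: integral_partial_R omega = integral_R d omega with d omega = (∂Q/∂x - ∂P/∂y) dx ∧ dy.
  ∂Q/∂x = -3*y
  ∂P/∂y = -x - 2
  integrand = ∂Q/∂x - ∂P/∂y = x - 3*y + 2.
Integrating over R: integral_0^1 integral_0^1 (x - 3*y + 2) dx dy = 1.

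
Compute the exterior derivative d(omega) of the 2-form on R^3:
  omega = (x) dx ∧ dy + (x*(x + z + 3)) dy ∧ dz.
d(omega) = (2*x + z + 3) dx ∧ dy ∧ dz

For a 2-form omega = sum_{i<j} g_{ij} dx_i ∧ dx_j, the exterior derivative is
  d(omega) = sum_{i<j} d(g_{ij}) ∧ dx_i ∧ dx_j = sum_{i<j, k} (∂g_{ij}/∂x_k) dx_k ∧ dx_i ∧ dx_j.
Expand each term, using dx_k ∧ dx_i ∧ dx_j = sgn(permutation) dx_{(a)} ∧ dx_{(b)} ∧ dx_{(c)} with (a < b < c) sorted:
  d(x*(x + z + 3)) includes (∂/∂x)(x*(x + z + 3)) dx = (2*x + z + 3) dx, which multiplied by dy ∧ dz gives (2*x + z + 3) dx ∧ dy ∧ dz
Collecting like 3-forms: d(omega) = (2*x + z + 3) dx ∧ dy ∧ dz.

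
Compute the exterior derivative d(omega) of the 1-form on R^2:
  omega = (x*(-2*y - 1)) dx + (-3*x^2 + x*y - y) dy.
d(omega) = (-4*x + y) dx ∧ dy

For a 1-form omega = sum_i f_i dx_i, the exterior derivative is
  d(omega) = sum_{i < j} (∂f_j/∂x_i - ∂f_i/∂x_j) dx_i ∧ dx_j.
  coefficient of dx ∧ dy: ∂f_2/∂x - ∂f_1/∂y = ∂(-3*x^2 + x*y - y)/∂x - ∂(x*(-2*y - 1))/∂y = -4*x + y
Assembling: d(omega) = (-4*x + y) dx ∧ dy.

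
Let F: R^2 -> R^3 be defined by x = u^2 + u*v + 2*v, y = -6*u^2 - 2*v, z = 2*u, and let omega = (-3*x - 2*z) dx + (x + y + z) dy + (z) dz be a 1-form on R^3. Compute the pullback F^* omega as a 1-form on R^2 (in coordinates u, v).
F^* omega = (54*u^3 - 21*u^2*v - 32*u^2 - 3*u*v^2 - 16*u*v + 4*u - 6*v^2) du + (-3*u^3 - 3*u^2*v - 14*u*v - 12*u - 12*v) dv

Using F^*(f dg) = (f ∘ F) d(g ∘ F), substitute each coordinate x_i by F_i(u, v) in f_i, and replace dx_i by d F_i = (∂F_i/∂u) du + (∂F_i/∂v) dv.
  For the x component: f_1(F) = -3*u^2 - 3*u*v - 4*u - 6*v; d F_1 = (2*u + v) du + (u + 2) dv
  For the y component: f_2(F) = u*(-5*u + v + 2); d F_2 = (-12*u) du + (-2) dv
  For the z component: f_3(F) = 2*u; d F_3 = (2) du + (0) dv
Combining and collecting du, dv coefficients:
  coeff of du: 54*u^3 - 21*u^2*v - 32*u^2 - 3*u*v^2 - 16*u*v + 4*u - 6*v^2
  coeff of dv: -3*u^3 - 3*u^2*v - 14*u*v - 12*u - 12*v
F^* omega = (54*u^3 - 21*u^2*v - 32*u^2 - 3*u*v^2 - 16*u*v + 4*u - 6*v^2) du + (-3*u^3 - 3*u^2*v - 14*u*v - 12*u - 12*v) dv.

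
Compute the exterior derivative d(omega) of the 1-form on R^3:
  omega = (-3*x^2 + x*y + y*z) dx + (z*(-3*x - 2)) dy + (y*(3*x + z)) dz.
d(omega) = (-x - 4*z) dx ∧ dy + (2*y) dx ∧ dz + (6*x + z + 2) dy ∧ dz

For a 1-form omega = sum_i f_i dx_i, the exterior derivative is
  d(omega) = sum_{i < j} (∂f_j/∂x_i - ∂f_i/∂x_j) dx_i ∧ dx_j.
  coefficient of dx ∧ dy: ∂f_2/∂x - ∂f_1/∂y = ∂(z*(-3*x - 2))/∂x - ∂(-3*x^2 + x*y + y*z)/∂y = -x - 4*z
  coefficient of dx ∧ dz: ∂f_3/∂x - ∂f_1/∂z = ∂(y*(3*x + z))/∂x - ∂(-3*x^2 + x*y + y*z)/∂z = 2*y
  coefficient of dy ∧ dz: ∂f_3/∂y - ∂f_2/∂z = ∂(y*(3*x + z))/∂y - ∂(z*(-3*x - 2))/∂z = 6*x + z + 2
Assembling: d(omega) = (-x - 4*z) dx ∧ dy + (2*y) dx ∧ dz + (6*x + z + 2) dy ∧ dz.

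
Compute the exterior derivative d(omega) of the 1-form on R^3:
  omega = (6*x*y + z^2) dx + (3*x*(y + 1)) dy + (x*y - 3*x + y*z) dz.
d(omega) = (-6*x + 3*y + 3) dx ∧ dy + (y - 2*z - 3) dx ∧ dz + (x + z) dy ∧ dz

For a 1-form omega = sum_i f_i dx_i, the exterior derivative is
  d(omega) = sum_{i < j} (∂f_j/∂x_i - ∂f_i/∂x_j) dx_i ∧ dx_j.
  coefficient of dx ∧ dy: ∂f_2/∂x - ∂f_1/∂y = ∂(3*x*(y + 1))/∂x - ∂(6*x*y + z^2)/∂y = -6*x + 3*y + 3
  coefficient of dx ∧ dz: ∂f_3/∂x - ∂f_1/∂z = ∂(x*y - 3*x + y*z)/∂x - ∂(6*x*y + z^2)/∂z = y - 2*z - 3
  coefficient of dy ∧ dz: ∂f_3/∂y - ∂f_2/∂z = ∂(x*y - 3*x + y*z)/∂y - ∂(3*x*(y + 1))/∂z = x + z
Assembling: d(omega) = (-6*x + 3*y + 3) dx ∧ dy + (y - 2*z - 3) dx ∧ dz + (x + z) dy ∧ dz.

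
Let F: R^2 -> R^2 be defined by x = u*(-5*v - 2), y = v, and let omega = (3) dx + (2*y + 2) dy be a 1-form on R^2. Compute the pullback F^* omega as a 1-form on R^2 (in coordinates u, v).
F^* omega = (-15*v - 6) du + (-15*u + 2*v + 2) dv

Using F^*(f dg) = (f ∘ F) d(g ∘ F), substitute each coordinate x_i by F_i(u, v) in f_i, and replace dx_i by d F_i = (∂F_i/∂u) du + (∂F_i/∂v) dv.
  For the x component: f_1(F) = 3; d F_1 = (-5*v - 2) du + (-5*u) dv
  For the y component: f_2(F) = 2*v + 2; d F_2 = (0) du + (1) dv
Combining and collecting du, dv coefficients:
  coeff of du: -15*v - 6
  coeff of dv: -15*u + 2*v + 2
F^* omega = (-15*v - 6) du + (-15*u + 2*v + 2) dv.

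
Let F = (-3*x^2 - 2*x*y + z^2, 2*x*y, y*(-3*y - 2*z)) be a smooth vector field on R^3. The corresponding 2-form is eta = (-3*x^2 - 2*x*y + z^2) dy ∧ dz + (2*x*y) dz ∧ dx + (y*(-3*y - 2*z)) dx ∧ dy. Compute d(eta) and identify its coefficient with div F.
d(eta) = (-4*x - 4*y) dx ∧ dy ∧ dz; div F = -4*x - 4*y

For a 2-form in R^3 of the form above, applying d gives a 3-form with coefficient ∂P/∂x + ∂Q/∂y + ∂R/∂z:
  ∂P/∂x = -6*x - 2*y
  ∂Q/∂y = 2*x
  ∂R/∂z = -2*y
Sum = -4*x - 4*y, which is exactly div F.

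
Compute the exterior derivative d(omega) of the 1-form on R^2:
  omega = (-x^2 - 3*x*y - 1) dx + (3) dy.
d(omega) = (3*x) dx ∧ dy

For a 1-form omega = sum_i f_i dx_i, the exterior derivative is
  d(omega) = sum_{i < j} (∂f_j/∂x_i - ∂f_i/∂x_j) dx_i ∧ dx_j.
  coefficient of dx ∧ dy: ∂f_2/∂x - ∂f_1/∂y = ∂(3)/∂x - ∂(-x^2 - 3*x*y - 1)/∂y = 3*x
Assembling: d(omega) = (3*x) dx ∧ dy.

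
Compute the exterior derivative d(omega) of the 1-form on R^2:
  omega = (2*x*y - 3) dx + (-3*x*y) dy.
d(omega) = (-2*x - 3*y) dx ∧ dy

For a 1-form omega = sum_i f_i dx_i, the exterior derivative is
  d(omega) = sum_{i < j} (∂f_j/∂x_i - ∂f_i/∂x_j) dx_i ∧ dx_j.
  coefficient of dx ∧ dy: ∂f_2/∂x - ∂f_1/∂y = ∂(-3*x*y)/∂x - ∂(2*x*y - 3)/∂y = -2*x - 3*y
Assembling: d(omega) = (-2*x - 3*y) dx ∧ dy.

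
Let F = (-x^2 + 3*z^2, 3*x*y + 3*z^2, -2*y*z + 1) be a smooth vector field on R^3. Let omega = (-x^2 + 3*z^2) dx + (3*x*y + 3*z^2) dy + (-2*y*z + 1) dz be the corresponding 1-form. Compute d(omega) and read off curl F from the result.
d(omega) = (-8*z) dy ∧ dz + (6*z) dz ∧ dx + (3*y) dx ∧ dy; curl F = (-8*z, 6*z, 3*y)

d omega = sum_{i<j} (∂f_j/∂x_i - ∂f_i/∂x_j) dx_i ∧ dx_j. Under the identification (dy ∧ dz, dz ∧ dx, dx ∧ dy) ↔ (e_x, e_y, e_z), the coefficients are exactly the components of curl F. Compute:
  ∂R/∂y - ∂Q/∂z = (-2*z) - (6*z) = -8*z
  ∂P/∂z - ∂R/∂x = (6*z) - (0) = 6*z
  ∂Q/∂x - ∂P/∂y = (3*y) - (0) = 3*y.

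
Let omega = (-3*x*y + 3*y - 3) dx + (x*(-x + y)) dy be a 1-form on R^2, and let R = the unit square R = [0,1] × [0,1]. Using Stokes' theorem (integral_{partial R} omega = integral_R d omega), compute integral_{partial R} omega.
integral_(partial R) omega = -2

Stokes: integral_partial_R omega = integral_R d omega with d omega = (∂Q/∂x - ∂P/∂y) dx ∧ dy.
  ∂Q/∂x = -2*x + y
  ∂P/∂y = 3 - 3*x
  integrand = ∂Q/∂x - ∂P/∂y = x + y - 3.
Integrating over R: integral_0^1 integral_0^1 (x + y - 3) dx dy = -2.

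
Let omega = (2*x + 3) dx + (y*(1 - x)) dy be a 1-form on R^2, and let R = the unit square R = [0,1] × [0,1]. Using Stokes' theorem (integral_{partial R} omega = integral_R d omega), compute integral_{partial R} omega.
integral_(partial R) omega = -1/2

Stokes: integral_partial_R omega = integral_R d omega with d omega = (∂Q/∂x - ∂P/∂y) dx ∧ dy.
  ∂Q/∂x = -y
  ∂P/∂y = 0
  integrand = ∂Q/∂x - ∂P/∂y = -y.
Integrating over R: integral_0^1 integral_0^1 (-y) dx dy = -1/2.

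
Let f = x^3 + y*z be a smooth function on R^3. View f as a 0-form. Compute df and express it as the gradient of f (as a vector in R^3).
df = (3*x^2) dx + (z) dy + (y) dz; grad f = (3*x^2, z, y)

For a 0-form f, d f = (∂f/∂x) dx + (∂f/∂y) dy + (∂f/∂z) dz. The components of the vector representation are exactly the entries of grad f in Cartesian coordinates:
  ∂f/∂x = 3*x^2
  ∂f/∂y = z
  ∂f/∂z = y.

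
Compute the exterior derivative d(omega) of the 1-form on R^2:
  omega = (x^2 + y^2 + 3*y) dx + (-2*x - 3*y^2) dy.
d(omega) = (-2*y - 5) dx ∧ dy

For a 1-form omega = sum_i f_i dx_i, the exterior derivative is
  d(omega) = sum_{i < j} (∂f_j/∂x_i - ∂f_i/∂x_j) dx_i ∧ dx_j.
  coefficient of dx ∧ dy: ∂f_2/∂x - ∂f_1/∂y = ∂(-2*x - 3*y^2)/∂x - ∂(x^2 + y^2 + 3*y)/∂y = -2*y - 5
Assembling: d(omega) = (-2*y - 5) dx ∧ dy.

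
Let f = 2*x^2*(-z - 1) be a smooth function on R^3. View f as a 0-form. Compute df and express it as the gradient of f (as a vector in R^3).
df = (4*x*(-z - 1)) dx + (0) dy + (-2*x^2) dz; grad f = (4*x*(-z - 1), 0, -2*x^2)

For a 0-form f, d f = (∂f/∂x) dx + (∂f/∂y) dy + (∂f/∂z) dz. The components of the vector representation are exactly the entries of grad f in Cartesian coordinates:
  ∂f/∂x = 4*x*(-z - 1)
  ∂f/∂y = 0
  ∂f/∂z = -2*x^2.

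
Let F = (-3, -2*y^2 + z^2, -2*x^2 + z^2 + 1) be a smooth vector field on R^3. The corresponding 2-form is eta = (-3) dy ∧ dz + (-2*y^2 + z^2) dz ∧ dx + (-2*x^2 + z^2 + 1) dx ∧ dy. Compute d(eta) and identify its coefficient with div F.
d(eta) = (-4*y + 2*z) dx ∧ dy ∧ dz; div F = -4*y + 2*z

For a 2-form in R^3 of the form above, applying d gives a 3-form with coefficient ∂P/∂x + ∂Q/∂y + ∂R/∂z:
  ∂P/∂x = 0
  ∂Q/∂y = -4*y
  ∂R/∂z = 2*z
Sum = -4*y + 2*z, which is exactly div F.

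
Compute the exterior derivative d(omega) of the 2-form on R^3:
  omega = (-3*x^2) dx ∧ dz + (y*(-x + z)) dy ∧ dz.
d(omega) = (-y) dx ∧ dy ∧ dz

For a 2-form omega = sum_{i<j} g_{ij} dx_i ∧ dx_j, the exterior derivative is
  d(omega) = sum_{i<j} d(g_{ij}) ∧ dx_i ∧ dx_j = sum_{i<j, k} (∂g_{ij}/∂x_k) dx_k ∧ dx_i ∧ dx_j.
Expand each term, using dx_k ∧ dx_i ∧ dx_j = sgn(permutation) dx_{(a)} ∧ dx_{(b)} ∧ dx_{(c)} with (a < b < c) sorted:
  d(y*(-x + z)) includes (∂/∂x)(y*(-x + z)) dx = (-y) dx, which multiplied by dy ∧ dz gives (-y) dx ∧ dy ∧ dz
Collecting like 3-forms: d(omega) = (-y) dx ∧ dy ∧ dz.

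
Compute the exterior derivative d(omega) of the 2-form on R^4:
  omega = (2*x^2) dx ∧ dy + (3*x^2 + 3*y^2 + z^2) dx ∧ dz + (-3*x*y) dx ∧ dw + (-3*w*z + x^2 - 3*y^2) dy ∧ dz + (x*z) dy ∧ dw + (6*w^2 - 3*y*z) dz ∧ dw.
d(omega) = (2*x - 6*y) dx ∧ dy ∧ dz + (3*x + z) dx ∧ dy ∧ dw + (-x - 6*z) dy ∧ dz ∧ dw

For a 2-form omega = sum_{i<j} g_{ij} dx_i ∧ dx_j, the exterior derivative is
  d(omega) = sum_{i<j} d(g_{ij}) ∧ dx_i ∧ dx_j = sum_{i<j, k} (∂g_{ij}/∂x_k) dx_k ∧ dx_i ∧ dx_j.
Expand each term, using dx_k ∧ dx_i ∧ dx_j = sgn(permutation) dx_{(a)} ∧ dx_{(b)} ∧ dx_{(c)} with (a < b < c) sorted:
  d(3*x^2 + 3*y^2 + z^2) includes (∂/∂y)(3*x^2 + 3*y^2 + z^2) dy = (6*y) dy, which multiplied by dx ∧ dz gives (-6*y) dx ∧ dy ∧ dz
  d(-3*x*y) includes (∂/∂y)(-3*x*y) dy = (-3*x) dy, which multiplied by dx ∧ dw gives (3*x) dx ∧ dy ∧ dw
  d(-3*w*z + x^2 - 3*y^2) includes (∂/∂x)(-3*w*z + x^2 - 3*y^2) dx = (2*x) dx, which multiplied by dy ∧ dz gives (2*x) dx ∧ dy ∧ dz
  d(-3*w*z + x^2 - 3*y^2) includes (∂/∂w)(-3*w*z + x^2 - 3*y^2) dw = (-3*z) dw, which multiplied by dy ∧ dz gives (-3*z) dy ∧ dz ∧ dw
  d(x*z) includes (∂/∂x)(x*z) dx = (z) dx, which multiplied by dy ∧ dw gives (z) dx ∧ dy ∧ dw
  d(x*z) includes (∂/∂z)(x*z) dz = (x) dz, which multiplied by dy ∧ dw gives (-x) dy ∧ dz ∧ dw
  d(6*w^2 - 3*y*z) includes (∂/∂y)(6*w^2 - 3*y*z) dy = (-3*z) dy, which multiplied by dz ∧ dw gives (-3*z) dy ∧ dz ∧ dw
Collecting like 3-forms: d(omega) = (2*x - 6*y) dx ∧ dy ∧ dz + (3*x + z) dx ∧ dy ∧ dw + (-x - 6*z) dy ∧ dz ∧ dw.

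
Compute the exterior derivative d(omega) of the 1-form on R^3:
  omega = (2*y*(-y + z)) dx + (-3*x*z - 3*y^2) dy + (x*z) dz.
d(omega) = (4*y - 5*z) dx ∧ dy + (-2*y + z) dx ∧ dz + (3*x) dy ∧ dz

For a 1-form omega = sum_i f_i dx_i, the exterior derivative is
  d(omega) = sum_{i < j} (∂f_j/∂x_i - ∂f_i/∂x_j) dx_i ∧ dx_j.
  coefficient of dx ∧ dy: ∂f_2/∂x - ∂f_1/∂y = ∂(-3*x*z - 3*y^2)/∂x - ∂(2*y*(-y + z))/∂y = 4*y - 5*z
  coefficient of dx ∧ dz: ∂f_3/∂x - ∂f_1/∂z = ∂(x*z)/∂x - ∂(2*y*(-y + z))/∂z = -2*y + z
  coefficient of dy ∧ dz: ∂f_3/∂y - ∂f_2/∂z = ∂(x*z)/∂y - ∂(-3*x*z - 3*y^2)/∂z = 3*x
Assembling: d(omega) = (4*y - 5*z) dx ∧ dy + (-2*y + z) dx ∧ dz + (3*x) dy ∧ dz.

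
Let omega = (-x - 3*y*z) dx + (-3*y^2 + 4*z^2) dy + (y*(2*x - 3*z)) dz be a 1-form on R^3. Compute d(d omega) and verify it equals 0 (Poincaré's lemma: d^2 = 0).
d(d omega) = 0

Step 1: d omega = sum_{i<j} (∂f_j/∂x_i - ∂f_i/∂x_j) dx_i ∧ dx_j:
  coeff of dx ∧ dy: 3*z
  coeff of dx ∧ dz: 5*y
  coeff of dy ∧ dz: 2*x - 11*z
Step 2: Apply d again to each 2-form coefficient. The only possible 3-form in R^3 is dx ∧ dy ∧ dz, with coefficient
  ∂(coeff of dy∧dz)/∂x - ∂(coeff of dx∧dz)/∂y + ∂(coeff of dx∧dy)/∂z
  = ∂/∂x (2*x - 11*z) - ∂/∂y (5*y) + ∂/∂z (3*z).
Each of these terms simplifies to sums of mixed partials that cancel in pairs. The result is 0 (by equality of mixed partials for smooth functions — Schwarz / Clairaut).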